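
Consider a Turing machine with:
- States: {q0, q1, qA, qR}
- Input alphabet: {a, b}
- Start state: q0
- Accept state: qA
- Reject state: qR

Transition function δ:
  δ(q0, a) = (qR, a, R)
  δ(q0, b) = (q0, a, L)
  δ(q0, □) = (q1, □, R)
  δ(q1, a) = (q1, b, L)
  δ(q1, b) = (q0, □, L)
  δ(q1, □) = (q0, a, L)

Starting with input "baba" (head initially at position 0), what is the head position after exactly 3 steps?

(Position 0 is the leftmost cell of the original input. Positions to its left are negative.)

Execution trace (head position shown):
Step 0: [q0]baba  (head at position 0)
Step 1: move left → [q0]□aaba  (head at position -1)
Step 2: move right → □[q1]aaba  (head at position 0)
Step 3: move left → [q1]□baba  (head at position -1)

After 3 steps, the head is at position -1.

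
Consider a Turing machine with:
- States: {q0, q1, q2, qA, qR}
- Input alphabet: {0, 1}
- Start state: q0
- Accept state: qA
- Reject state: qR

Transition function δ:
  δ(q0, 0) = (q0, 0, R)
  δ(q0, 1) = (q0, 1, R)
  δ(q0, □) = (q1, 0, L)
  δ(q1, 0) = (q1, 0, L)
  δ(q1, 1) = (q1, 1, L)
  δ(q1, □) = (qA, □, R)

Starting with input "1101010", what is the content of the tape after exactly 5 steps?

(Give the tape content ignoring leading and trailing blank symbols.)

Execution trace:
Initial: [q0]1101010
Step 1: δ(q0, 1) = (q0, 1, R) → 1[q0]101010
Step 2: δ(q0, 1) = (q0, 1, R) → 11[q0]01010
Step 3: δ(q0, 0) = (q0, 0, R) → 110[q0]1010
Step 4: δ(q0, 1) = (q0, 1, R) → 1101[q0]010
Step 5: δ(q0, 0) = (q0, 0, R) → 11010[q0]10

After 5 steps, the tape (ignoring leading/trailing blanks) is: 1101010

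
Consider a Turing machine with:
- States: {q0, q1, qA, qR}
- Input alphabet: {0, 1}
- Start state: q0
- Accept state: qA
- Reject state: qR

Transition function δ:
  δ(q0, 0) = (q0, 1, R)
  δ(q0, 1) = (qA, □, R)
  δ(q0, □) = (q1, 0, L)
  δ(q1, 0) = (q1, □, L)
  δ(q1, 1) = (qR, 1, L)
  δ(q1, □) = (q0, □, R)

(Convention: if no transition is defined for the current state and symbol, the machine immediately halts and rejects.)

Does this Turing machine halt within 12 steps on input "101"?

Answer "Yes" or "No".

Execution trace:
Initial: [q0]101
Step 1: δ(q0, 1) = (qA, □, R) → □[qA]01

The machine reaches the accept state qA and halts.
The machine halted after 1 step (within the 12-step bound).

Answer: Yes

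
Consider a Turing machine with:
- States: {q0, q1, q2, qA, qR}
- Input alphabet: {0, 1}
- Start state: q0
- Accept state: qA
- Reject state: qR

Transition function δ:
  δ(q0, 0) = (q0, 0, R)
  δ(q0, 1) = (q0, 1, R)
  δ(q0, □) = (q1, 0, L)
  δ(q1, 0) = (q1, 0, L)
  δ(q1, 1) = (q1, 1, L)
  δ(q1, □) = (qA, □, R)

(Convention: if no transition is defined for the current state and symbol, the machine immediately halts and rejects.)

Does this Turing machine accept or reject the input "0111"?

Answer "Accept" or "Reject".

Execution trace:
Initial: [q0]0111
Step 1: δ(q0, 0) = (q0, 0, R) → 0[q0]111
Step 2: δ(q0, 1) = (q0, 1, R) → 01[q0]11
Step 3: δ(q0, 1) = (q0, 1, R) → 011[q0]1
Step 4: δ(q0, 1) = (q0, 1, R) → 0111[q0]□
Step 5: δ(q0, □) = (q1, 0, L) → 011[q1]10
Step 6: δ(q1, 1) = (q1, 1, L) → 01[q1]110
Step 7: δ(q1, 1) = (q1, 1, L) → 0[q1]1110
Step 8: δ(q1, 1) = (q1, 1, L) → [q1]01110
Step 9: δ(q1, 0) = (q1, 0, L) → [q1]□01110
Step 10: δ(q1, □) = (qA, □, R) → □[qA]01110

The machine reaches the accept state qA and halts.

Answer: Accept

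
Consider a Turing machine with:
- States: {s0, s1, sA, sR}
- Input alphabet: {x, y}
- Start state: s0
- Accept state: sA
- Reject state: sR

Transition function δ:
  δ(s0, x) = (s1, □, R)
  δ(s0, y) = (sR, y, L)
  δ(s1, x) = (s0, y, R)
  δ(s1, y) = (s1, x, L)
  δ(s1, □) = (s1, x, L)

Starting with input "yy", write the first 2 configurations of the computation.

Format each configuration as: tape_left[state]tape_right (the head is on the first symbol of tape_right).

Transitions applied:
Step 1: δ(s0, y) = (sR, y, L)

The first 2 configurations are:
[s0]yy ⊢ [sR]□yy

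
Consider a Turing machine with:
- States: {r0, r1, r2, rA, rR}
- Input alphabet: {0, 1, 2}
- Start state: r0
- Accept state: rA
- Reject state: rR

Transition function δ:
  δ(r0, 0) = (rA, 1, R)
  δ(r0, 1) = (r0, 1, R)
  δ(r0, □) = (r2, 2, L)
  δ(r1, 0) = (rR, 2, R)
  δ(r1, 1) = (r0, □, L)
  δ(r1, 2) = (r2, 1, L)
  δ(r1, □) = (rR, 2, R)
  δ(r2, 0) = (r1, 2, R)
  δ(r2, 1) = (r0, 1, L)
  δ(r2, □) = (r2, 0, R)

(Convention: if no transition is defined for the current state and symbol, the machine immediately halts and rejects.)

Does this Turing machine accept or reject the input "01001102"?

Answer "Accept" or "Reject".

Execution trace:
Initial: [r0]01001102
Step 1: δ(r0, 0) = (rA, 1, R) → 1[rA]1001102

The machine reaches the accept state rA and halts.

Answer: Accept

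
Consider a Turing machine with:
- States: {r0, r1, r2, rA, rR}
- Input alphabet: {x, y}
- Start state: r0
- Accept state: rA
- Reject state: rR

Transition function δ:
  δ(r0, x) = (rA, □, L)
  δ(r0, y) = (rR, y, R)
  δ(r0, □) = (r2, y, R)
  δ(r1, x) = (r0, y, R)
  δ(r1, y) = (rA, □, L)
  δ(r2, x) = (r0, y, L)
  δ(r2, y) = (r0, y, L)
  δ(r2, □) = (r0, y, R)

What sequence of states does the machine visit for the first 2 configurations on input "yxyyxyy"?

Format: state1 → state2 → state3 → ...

Execution trace:
Initial: [r0]yxyyxyy
Step 1: δ(r0, y) = (rR, y, R) → y[rR]xyyxyy

The machine reaches the reject state rR and halts.

State sequence: r0 → rR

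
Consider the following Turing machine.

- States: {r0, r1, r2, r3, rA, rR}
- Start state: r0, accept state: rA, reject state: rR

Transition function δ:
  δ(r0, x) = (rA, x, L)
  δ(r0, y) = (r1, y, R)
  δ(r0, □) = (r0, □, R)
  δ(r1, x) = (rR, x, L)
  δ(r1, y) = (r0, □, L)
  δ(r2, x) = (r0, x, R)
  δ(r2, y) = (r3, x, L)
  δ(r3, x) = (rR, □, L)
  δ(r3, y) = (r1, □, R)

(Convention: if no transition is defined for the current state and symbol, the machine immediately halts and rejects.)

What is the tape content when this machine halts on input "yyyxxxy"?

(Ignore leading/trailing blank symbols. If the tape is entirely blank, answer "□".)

Execution trace:
Initial: [r0]yyyxxxy
Step 1: δ(r0, y) = (r1, y, R) → y[r1]yyxxxy
Step 2: δ(r1, y) = (r0, □, L) → [r0]y□yxxxy
Step 3: δ(r0, y) = (r1, y, R) → y[r1]□yxxxy

No transition is defined for δ(r1, □). By convention the machine halts and rejects.

Final tape (ignoring leading/trailing blanks): y□yxxxy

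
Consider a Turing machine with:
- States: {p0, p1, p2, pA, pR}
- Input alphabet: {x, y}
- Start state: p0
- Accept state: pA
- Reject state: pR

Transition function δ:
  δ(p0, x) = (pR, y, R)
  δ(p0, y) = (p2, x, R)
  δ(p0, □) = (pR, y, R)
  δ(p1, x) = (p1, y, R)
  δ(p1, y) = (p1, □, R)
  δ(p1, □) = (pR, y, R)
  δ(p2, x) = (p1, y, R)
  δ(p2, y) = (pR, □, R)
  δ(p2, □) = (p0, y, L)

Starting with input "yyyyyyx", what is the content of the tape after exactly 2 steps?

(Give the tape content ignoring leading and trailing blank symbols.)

Execution trace:
Initial: [p0]yyyyyyx
Step 1: δ(p0, y) = (p2, x, R) → x[p2]yyyyyx
Step 2: δ(p2, y) = (pR, □, R) → x□[pR]yyyyx

The machine reaches the reject state pR and halts.

After 2 steps, the tape (ignoring leading/trailing blanks) is: x□yyyyx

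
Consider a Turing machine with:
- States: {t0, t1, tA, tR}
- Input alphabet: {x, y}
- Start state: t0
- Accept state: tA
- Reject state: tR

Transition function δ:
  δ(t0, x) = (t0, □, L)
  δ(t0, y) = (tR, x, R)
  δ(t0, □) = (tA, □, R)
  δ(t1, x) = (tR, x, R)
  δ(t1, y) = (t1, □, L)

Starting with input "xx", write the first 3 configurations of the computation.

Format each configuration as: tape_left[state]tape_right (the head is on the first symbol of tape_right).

Transitions applied:
Step 1: δ(t0, x) = (t0, □, L)
Step 2: δ(t0, □) = (tA, □, R)

The first 3 configurations are:
[t0]xx ⊢ [t0]□□x ⊢ □[tA]□x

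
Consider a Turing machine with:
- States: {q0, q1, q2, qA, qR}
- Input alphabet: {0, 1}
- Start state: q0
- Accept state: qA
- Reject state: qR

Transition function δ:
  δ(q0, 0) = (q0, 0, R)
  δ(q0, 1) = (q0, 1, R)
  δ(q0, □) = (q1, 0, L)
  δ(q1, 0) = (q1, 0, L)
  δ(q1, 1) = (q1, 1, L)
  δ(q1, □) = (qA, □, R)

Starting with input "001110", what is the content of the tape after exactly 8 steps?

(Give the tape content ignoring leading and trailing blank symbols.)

Execution trace:
Initial: [q0]001110
Step 1: δ(q0, 0) = (q0, 0, R) → 0[q0]01110
Step 2: δ(q0, 0) = (q0, 0, R) → 00[q0]1110
Step 3: δ(q0, 1) = (q0, 1, R) → 001[q0]110
Step 4: δ(q0, 1) = (q0, 1, R) → 0011[q0]10
Step 5: δ(q0, 1) = (q0, 1, R) → 00111[q0]0
Step 6: δ(q0, 0) = (q0, 0, R) → 001110[q0]□
Step 7: δ(q0, □) = (q1, 0, L) → 00111[q1]00
Step 8: δ(q1, 0) = (q1, 0, L) → 0011[q1]100

After 8 steps, the tape (ignoring leading/trailing blanks) is: 0011100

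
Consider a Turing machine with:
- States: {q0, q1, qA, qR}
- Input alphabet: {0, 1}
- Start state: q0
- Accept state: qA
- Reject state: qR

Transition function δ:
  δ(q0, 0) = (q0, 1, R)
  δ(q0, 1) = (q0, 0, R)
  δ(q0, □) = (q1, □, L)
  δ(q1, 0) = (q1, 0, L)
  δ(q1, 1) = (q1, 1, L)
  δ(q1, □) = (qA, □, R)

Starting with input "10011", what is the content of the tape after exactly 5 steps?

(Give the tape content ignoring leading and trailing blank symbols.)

Execution trace:
Initial: [q0]10011
Step 1: δ(q0, 1) = (q0, 0, R) → 0[q0]0011
Step 2: δ(q0, 0) = (q0, 1, R) → 01[q0]011
Step 3: δ(q0, 0) = (q0, 1, R) → 011[q0]11
Step 4: δ(q0, 1) = (q0, 0, R) → 0110[q0]1
Step 5: δ(q0, 1) = (q0, 0, R) → 01100[q0]□

After 5 steps, the tape (ignoring leading/trailing blanks) is: 01100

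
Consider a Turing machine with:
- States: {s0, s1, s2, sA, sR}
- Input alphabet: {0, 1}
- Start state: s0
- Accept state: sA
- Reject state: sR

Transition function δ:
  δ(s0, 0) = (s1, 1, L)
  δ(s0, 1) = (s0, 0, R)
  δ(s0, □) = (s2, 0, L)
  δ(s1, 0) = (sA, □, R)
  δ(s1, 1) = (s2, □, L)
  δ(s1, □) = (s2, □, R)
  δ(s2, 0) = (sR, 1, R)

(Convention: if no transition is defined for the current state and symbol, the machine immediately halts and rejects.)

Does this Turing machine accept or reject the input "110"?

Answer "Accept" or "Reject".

Execution trace:
Initial: [s0]110
Step 1: δ(s0, 1) = (s0, 0, R) → 0[s0]10
Step 2: δ(s0, 1) = (s0, 0, R) → 00[s0]0
Step 3: δ(s0, 0) = (s1, 1, L) → 0[s1]01
Step 4: δ(s1, 0) = (sA, □, R) → 0□[sA]1

The machine reaches the accept state sA and halts.

Answer: Accept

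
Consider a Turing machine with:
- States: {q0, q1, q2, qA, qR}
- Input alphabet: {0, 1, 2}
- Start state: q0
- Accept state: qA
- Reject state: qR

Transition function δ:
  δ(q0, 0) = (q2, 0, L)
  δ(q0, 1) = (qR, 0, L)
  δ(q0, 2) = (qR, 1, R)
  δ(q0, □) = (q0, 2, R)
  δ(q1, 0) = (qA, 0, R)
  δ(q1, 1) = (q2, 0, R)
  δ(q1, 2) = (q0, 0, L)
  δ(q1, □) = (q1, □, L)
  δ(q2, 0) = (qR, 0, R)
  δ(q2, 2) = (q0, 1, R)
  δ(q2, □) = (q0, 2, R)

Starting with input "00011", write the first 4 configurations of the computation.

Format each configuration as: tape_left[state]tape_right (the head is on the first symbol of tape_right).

Transitions applied:
Step 1: δ(q0, 0) = (q2, 0, L)
Step 2: δ(q2, □) = (q0, 2, R)
Step 3: δ(q0, 0) = (q2, 0, L)

The first 4 configurations are:
[q0]00011 ⊢ [q2]□00011 ⊢ 2[q0]00011 ⊢ [q2]200011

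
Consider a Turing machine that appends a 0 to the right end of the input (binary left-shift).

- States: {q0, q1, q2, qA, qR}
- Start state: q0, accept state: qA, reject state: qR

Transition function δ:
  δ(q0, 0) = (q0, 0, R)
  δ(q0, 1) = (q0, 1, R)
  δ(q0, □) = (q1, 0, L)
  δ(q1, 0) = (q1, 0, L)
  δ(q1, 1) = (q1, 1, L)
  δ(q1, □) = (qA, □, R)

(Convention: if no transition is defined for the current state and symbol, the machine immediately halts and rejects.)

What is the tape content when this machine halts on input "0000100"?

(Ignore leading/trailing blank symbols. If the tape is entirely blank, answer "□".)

Execution trace:
Initial: [q0]0000100
Step 1: δ(q0, 0) = (q0, 0, R) → 0[q0]000100
Step 2: δ(q0, 0) = (q0, 0, R) → 00[q0]00100
Step 3: δ(q0, 0) = (q0, 0, R) → 000[q0]0100
Step 4: δ(q0, 0) = (q0, 0, R) → 0000[q0]100
Step 5: δ(q0, 1) = (q0, 1, R) → 00001[q0]00
Step 6: δ(q0, 0) = (q0, 0, R) → 000010[q0]0
Step 7: δ(q0, 0) = (q0, 0, R) → 0000100[q0]□
Step 8: δ(q0, □) = (q1, 0, L) → 000010[q1]00
Step 9: δ(q1, 0) = (q1, 0, L) → 00001[q1]000
Step 10: δ(q1, 0) = (q1, 0, L) → 0000[q1]1000
Step 11: δ(q1, 1) = (q1, 1, L) → 000[q1]01000
Step 12: δ(q1, 0) = (q1, 0, L) → 00[q1]001000
Step 13: δ(q1, 0) = (q1, 0, L) → 0[q1]0001000
Step 14: δ(q1, 0) = (q1, 0, L) → [q1]00001000
Step 15: δ(q1, 0) = (q1, 0, L) → [q1]□00001000
Step 16: δ(q1, □) = (qA, □, R) → □[qA]00001000

The machine reaches the accept state qA and halts.

Final tape (ignoring leading/trailing blanks): 00001000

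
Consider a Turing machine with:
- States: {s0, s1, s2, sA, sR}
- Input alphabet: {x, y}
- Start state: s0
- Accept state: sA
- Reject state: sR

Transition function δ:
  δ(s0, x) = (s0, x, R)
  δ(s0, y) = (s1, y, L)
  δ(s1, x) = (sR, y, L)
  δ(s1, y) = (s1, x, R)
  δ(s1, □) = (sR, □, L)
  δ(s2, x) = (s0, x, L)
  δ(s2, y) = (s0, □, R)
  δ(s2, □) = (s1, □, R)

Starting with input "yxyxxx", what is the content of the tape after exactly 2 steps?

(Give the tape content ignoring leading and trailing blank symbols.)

Execution trace:
Initial: [s0]yxyxxx
Step 1: δ(s0, y) = (s1, y, L) → [s1]□yxyxxx
Step 2: δ(s1, □) = (sR, □, L) → [sR]□□yxyxxx

The machine reaches the reject state sR and halts.

After 2 steps, the tape (ignoring leading/trailing blanks) is: yxyxxx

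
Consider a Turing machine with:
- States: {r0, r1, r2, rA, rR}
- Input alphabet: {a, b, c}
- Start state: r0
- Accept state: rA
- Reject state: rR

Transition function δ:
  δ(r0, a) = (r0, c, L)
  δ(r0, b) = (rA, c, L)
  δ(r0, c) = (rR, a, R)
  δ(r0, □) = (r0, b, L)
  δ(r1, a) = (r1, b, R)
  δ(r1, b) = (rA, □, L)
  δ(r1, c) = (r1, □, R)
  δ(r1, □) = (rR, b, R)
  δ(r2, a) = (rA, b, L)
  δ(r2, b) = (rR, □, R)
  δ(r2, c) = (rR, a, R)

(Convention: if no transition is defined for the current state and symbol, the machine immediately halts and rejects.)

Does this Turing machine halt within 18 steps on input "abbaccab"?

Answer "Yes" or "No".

Execution trace:
Initial: [r0]abbaccab
Step 1: δ(r0, a) = (r0, c, L) → [r0]□cbbaccab
Step 2: δ(r0, □) = (r0, b, L) → [r0]□bcbbaccab
Step 3: δ(r0, □) = (r0, b, L) → [r0]□bbcbbaccab
Step 4: δ(r0, □) = (r0, b, L) → [r0]□bbbcbbaccab
Step 5: δ(r0, □) = (r0, b, L) → [r0]□bbbbcbbaccab
Step 6: δ(r0, □) = (r0, b, L) → [r0]□bbbbbcbbaccab
Step 7: δ(r0, □) = (r0, b, L) → [r0]□bbbbbbcbbaccab
Step 8: δ(r0, □) = (r0, b, L) → [r0]□bbbbbbbcbbaccab
Step 9: δ(r0, □) = (r0, b, L) → [r0]□bbbbbbbbcbbaccab
Step 10: δ(r0, □) = (r0, b, L) → [r0]□bbbbbbbbbcbbaccab
Step 11: δ(r0, □) = (r0, b, L) → [r0]□bbbbbbbbbbcbbaccab
Step 12: δ(r0, □) = (r0, b, L) → [r0]□bbbbbbbbbbbcbbaccab
Step 13: δ(r0, □) = (r0, b, L) → [r0]□bbbbbbbbbbbbcbbaccab
Step 14: δ(r0, □) = (r0, b, L) → [r0]□bbbbbbbbbbbbbcbbaccab
Step 15: δ(r0, □) = (r0, b, L) → [r0]□bbbbbbbbbbbbbbcbbaccab
Step 16: δ(r0, □) = (r0, b, L) → [r0]□bbbbbbbbbbbbbbbcbbaccab
Step 17: δ(r0, □) = (r0, b, L) → [r0]□bbbbbbbbbbbbbbbbcbbaccab
Step 18: δ(r0, □) = (r0, b, L) → [r0]□bbbbbbbbbbbbbbbbbcbbaccab

The machine has not reached a halting state after 18 steps.
The machine did not halt within the 18-step bound.

Answer: No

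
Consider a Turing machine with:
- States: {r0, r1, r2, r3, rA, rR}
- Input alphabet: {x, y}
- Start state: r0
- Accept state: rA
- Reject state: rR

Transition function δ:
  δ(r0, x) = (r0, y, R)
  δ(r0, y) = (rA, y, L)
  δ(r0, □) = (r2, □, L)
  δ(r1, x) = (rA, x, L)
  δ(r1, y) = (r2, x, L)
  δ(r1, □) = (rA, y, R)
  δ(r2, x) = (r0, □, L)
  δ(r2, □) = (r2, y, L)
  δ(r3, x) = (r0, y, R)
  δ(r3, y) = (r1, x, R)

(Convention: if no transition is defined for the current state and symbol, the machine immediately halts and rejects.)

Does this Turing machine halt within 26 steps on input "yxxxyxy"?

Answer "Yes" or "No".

Execution trace:
Initial: [r0]yxxxyxy
Step 1: δ(r0, y) = (rA, y, L) → [rA]□yxxxyxy

The machine reaches the accept state rA and halts.
The machine halted after 1 step (within the 26-step bound).

Answer: Yes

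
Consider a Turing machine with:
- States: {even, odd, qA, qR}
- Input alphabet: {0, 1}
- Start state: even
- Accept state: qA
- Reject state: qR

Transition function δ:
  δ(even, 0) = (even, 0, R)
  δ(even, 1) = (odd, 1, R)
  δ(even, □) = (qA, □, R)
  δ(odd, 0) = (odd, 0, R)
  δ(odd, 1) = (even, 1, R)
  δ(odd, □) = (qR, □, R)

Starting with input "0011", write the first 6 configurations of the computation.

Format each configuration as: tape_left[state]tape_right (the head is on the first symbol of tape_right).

Transitions applied:
Step 1: δ(even, 0) = (even, 0, R)
Step 2: δ(even, 0) = (even, 0, R)
Step 3: δ(even, 1) = (odd, 1, R)
Step 4: δ(odd, 1) = (even, 1, R)
Step 5: δ(even, □) = (qA, □, R)

The first 6 configurations are:
[even]0011 ⊢ 0[even]011 ⊢ 00[even]11 ⊢ 001[odd]1 ⊢ 0011[even]□ ⊢ 0011□[qA]□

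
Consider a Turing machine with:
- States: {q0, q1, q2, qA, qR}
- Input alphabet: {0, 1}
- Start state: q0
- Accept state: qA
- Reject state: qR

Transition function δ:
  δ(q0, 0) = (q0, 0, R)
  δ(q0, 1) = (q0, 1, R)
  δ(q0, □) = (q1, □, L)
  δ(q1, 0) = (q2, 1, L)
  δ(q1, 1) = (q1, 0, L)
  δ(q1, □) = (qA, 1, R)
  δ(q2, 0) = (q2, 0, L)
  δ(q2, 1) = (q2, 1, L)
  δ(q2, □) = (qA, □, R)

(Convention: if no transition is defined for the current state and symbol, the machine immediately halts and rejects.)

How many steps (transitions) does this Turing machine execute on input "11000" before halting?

Execution trace:
Initial: [q0]11000
Step 1: δ(q0, 1) = (q0, 1, R) → 1[q0]1000
Step 2: δ(q0, 1) = (q0, 1, R) → 11[q0]000
Step 3: δ(q0, 0) = (q0, 0, R) → 110[q0]00
Step 4: δ(q0, 0) = (q0, 0, R) → 1100[q0]0
Step 5: δ(q0, 0) = (q0, 0, R) → 11000[q0]□
Step 6: δ(q0, □) = (q1, □, L) → 1100[q1]0□
Step 7: δ(q1, 0) = (q2, 1, L) → 110[q2]01□
Step 8: δ(q2, 0) = (q2, 0, L) → 11[q2]001□
Step 9: δ(q2, 0) = (q2, 0, L) → 1[q2]1001□
Step 10: δ(q2, 1) = (q2, 1, L) → [q2]11001□
Step 11: δ(q2, 1) = (q2, 1, L) → [q2]□11001□
Step 12: δ(q2, □) = (qA, □, R) → □[qA]11001□

The machine reaches the accept state qA and halts.

The machine executed 12 steps before halting.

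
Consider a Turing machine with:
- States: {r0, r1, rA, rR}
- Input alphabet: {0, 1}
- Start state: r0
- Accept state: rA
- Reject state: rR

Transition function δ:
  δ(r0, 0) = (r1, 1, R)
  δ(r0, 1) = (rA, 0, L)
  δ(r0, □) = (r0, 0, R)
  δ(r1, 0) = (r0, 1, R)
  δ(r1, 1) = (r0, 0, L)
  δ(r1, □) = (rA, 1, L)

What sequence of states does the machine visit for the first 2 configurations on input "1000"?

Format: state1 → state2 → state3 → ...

Execution trace:
Initial: [r0]1000
Step 1: δ(r0, 1) = (rA, 0, L) → [rA]□0000

The machine reaches the accept state rA and halts.

State sequence: r0 → rA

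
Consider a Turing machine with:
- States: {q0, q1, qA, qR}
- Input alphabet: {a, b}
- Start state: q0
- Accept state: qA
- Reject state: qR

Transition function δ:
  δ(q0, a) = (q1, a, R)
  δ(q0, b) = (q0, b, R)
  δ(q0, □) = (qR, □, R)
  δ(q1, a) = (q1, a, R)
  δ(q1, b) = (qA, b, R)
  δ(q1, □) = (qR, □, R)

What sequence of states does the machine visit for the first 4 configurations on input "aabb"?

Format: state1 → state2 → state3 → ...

Execution trace:
Initial: [q0]aabb
Step 1: δ(q0, a) = (q1, a, R) → a[q1]abb
Step 2: δ(q1, a) = (q1, a, R) → aa[q1]bb
Step 3: δ(q1, b) = (qA, b, R) → aab[qA]b

The machine reaches the accept state qA and halts.

State sequence: q0 → q1 → q1 → qA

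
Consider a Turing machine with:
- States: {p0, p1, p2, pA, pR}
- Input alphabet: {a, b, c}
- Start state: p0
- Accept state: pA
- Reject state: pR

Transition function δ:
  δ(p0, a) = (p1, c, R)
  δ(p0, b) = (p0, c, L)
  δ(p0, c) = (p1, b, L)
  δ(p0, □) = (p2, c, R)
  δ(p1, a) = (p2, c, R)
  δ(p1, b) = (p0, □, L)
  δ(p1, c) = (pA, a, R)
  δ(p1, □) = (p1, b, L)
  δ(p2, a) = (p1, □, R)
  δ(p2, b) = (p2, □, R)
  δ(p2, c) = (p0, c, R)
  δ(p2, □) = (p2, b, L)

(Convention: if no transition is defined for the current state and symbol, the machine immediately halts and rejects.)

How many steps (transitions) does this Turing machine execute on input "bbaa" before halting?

Execution trace:
Initial: [p0]bbaa
Step 1: δ(p0, b) = (p0, c, L) → [p0]□cbaa
Step 2: δ(p0, □) = (p2, c, R) → c[p2]cbaa
Step 3: δ(p2, c) = (p0, c, R) → cc[p0]baa
Step 4: δ(p0, b) = (p0, c, L) → c[p0]ccaa
Step 5: δ(p0, c) = (p1, b, L) → [p1]cbcaa
Step 6: δ(p1, c) = (pA, a, R) → a[pA]bcaa

The machine reaches the accept state pA and halts.

The machine executed 6 steps before halting.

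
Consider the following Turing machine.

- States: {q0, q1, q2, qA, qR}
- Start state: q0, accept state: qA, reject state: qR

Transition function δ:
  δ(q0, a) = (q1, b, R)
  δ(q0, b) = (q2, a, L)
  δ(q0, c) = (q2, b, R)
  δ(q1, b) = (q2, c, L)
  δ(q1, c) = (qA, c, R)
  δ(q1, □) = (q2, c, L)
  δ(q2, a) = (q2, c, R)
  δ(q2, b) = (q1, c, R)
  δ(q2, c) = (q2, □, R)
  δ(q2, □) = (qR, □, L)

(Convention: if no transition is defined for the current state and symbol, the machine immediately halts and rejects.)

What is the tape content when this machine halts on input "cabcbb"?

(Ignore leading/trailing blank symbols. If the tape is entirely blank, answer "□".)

Execution trace:
Initial: [q0]cabcbb
Step 1: δ(q0, c) = (q2, b, R) → b[q2]abcbb
Step 2: δ(q2, a) = (q2, c, R) → bc[q2]bcbb
Step 3: δ(q2, b) = (q1, c, R) → bcc[q1]cbb
Step 4: δ(q1, c) = (qA, c, R) → bccc[qA]bb

The machine reaches the accept state qA and halts.

Final tape (ignoring leading/trailing blanks): bcccbb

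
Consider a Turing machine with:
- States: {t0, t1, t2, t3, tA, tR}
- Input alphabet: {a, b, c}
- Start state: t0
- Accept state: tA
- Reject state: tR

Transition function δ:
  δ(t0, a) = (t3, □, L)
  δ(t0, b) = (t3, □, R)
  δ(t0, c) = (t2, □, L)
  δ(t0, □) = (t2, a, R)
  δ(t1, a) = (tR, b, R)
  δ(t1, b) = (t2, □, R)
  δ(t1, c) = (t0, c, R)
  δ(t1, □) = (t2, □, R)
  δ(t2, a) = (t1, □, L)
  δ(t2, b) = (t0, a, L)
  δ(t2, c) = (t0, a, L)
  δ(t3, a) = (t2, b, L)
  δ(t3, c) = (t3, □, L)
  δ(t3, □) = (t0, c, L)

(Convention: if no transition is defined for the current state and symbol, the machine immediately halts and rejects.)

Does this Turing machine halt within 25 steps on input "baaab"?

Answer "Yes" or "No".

Execution trace:
Initial: [t0]baaab
Step 1: δ(t0, b) = (t3, □, R) → □[t3]aaab
Step 2: δ(t3, a) = (t2, b, L) → [t2]□baab

No transition is defined for δ(t2, □). By convention the machine halts and rejects.
The machine halted after 2 steps (within the 25-step bound).

Answer: Yes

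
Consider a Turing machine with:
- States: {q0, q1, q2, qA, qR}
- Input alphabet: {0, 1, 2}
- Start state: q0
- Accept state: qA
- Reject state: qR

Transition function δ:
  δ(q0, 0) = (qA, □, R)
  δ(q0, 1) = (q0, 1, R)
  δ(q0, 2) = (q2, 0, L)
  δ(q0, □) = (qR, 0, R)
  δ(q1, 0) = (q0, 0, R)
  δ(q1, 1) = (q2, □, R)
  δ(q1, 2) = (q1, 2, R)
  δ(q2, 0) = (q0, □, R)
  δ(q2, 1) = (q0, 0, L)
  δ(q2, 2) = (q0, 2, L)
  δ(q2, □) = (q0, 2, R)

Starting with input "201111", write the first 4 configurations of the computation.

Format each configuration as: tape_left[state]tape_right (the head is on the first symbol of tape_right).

Transitions applied:
Step 1: δ(q0, 2) = (q2, 0, L)
Step 2: δ(q2, □) = (q0, 2, R)
Step 3: δ(q0, 0) = (qA, □, R)

The first 4 configurations are:
[q0]201111 ⊢ [q2]□001111 ⊢ 2[q0]001111 ⊢ 2□[qA]01111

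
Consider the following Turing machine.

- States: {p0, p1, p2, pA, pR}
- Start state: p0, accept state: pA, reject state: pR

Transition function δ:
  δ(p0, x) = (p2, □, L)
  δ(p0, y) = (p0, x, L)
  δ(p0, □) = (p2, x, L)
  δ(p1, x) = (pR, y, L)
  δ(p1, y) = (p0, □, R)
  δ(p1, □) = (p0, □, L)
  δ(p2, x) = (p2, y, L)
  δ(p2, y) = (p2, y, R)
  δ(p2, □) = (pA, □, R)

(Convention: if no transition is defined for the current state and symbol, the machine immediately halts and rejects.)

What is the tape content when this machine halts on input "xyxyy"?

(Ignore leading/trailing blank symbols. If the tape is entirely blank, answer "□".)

Execution trace:
Initial: [p0]xyxyy
Step 1: δ(p0, x) = (p2, □, L) → [p2]□□yxyy
Step 2: δ(p2, □) = (pA, □, R) → □[pA]□yxyy

The machine reaches the accept state pA and halts.

Final tape (ignoring leading/trailing blanks): yxyy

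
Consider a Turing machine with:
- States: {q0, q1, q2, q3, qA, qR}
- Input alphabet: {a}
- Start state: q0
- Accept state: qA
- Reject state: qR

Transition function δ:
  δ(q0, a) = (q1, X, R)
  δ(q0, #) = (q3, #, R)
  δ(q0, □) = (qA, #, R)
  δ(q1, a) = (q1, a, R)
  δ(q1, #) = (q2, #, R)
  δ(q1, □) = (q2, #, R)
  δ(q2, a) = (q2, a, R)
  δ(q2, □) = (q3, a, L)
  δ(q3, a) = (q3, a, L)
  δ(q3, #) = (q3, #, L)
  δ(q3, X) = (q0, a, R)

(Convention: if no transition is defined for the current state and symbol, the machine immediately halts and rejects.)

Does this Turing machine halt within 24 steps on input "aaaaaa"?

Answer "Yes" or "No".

Execution trace:
Initial: [q0]aaaaaa
Step 1: δ(q0, a) = (q1, X, R) → X[q1]aaaaa
Step 2: δ(q1, a) = (q1, a, R) → Xa[q1]aaaa
Step 3: δ(q1, a) = (q1, a, R) → Xaa[q1]aaa
Step 4: δ(q1, a) = (q1, a, R) → Xaaa[q1]aa
Step 5: δ(q1, a) = (q1, a, R) → Xaaaa[q1]a
Step 6: δ(q1, a) = (q1, a, R) → Xaaaaa[q1]□
Step 7: δ(q1, □) = (q2, #, R) → Xaaaaa#[q2]□
Step 8: δ(q2, □) = (q3, a, L) → Xaaaaa[q3]#a
Step 9: δ(q3, #) = (q3, #, L) → Xaaaa[q3]a#a
Step 10: δ(q3, a) = (q3, a, L) → Xaaa[q3]aa#a
Step 11: δ(q3, a) = (q3, a, L) → Xaa[q3]aaa#a
Step 12: δ(q3, a) = (q3, a, L) → Xa[q3]aaaa#a
Step 13: δ(q3, a) = (q3, a, L) → X[q3]aaaaa#a
Step 14: δ(q3, a) = (q3, a, L) → [q3]Xaaaaa#a
Step 15: δ(q3, X) = (q0, a, R) → a[q0]aaaaa#a
Step 16: δ(q0, a) = (q1, X, R) → aX[q1]aaaa#a
Step 17: δ(q1, a) = (q1, a, R) → aXa[q1]aaa#a
Step 18: δ(q1, a) = (q1, a, R) → aXaa[q1]aa#a
Step 19: δ(q1, a) = (q1, a, R) → aXaaa[q1]a#a
Step 20: δ(q1, a) = (q1, a, R) → aXaaaa[q1]#a
Step 21: δ(q1, #) = (q2, #, R) → aXaaaa#[q2]a
Step 22: δ(q2, a) = (q2, a, R) → aXaaaa#a[q2]□
Step 23: δ(q2, □) = (q3, a, L) → aXaaaa#[q3]aa
Step 24: δ(q3, a) = (q3, a, L) → aXaaaa[q3]#aa

The machine has not reached a halting state after 24 steps.
The machine did not halt within the 24-step bound.

Answer: No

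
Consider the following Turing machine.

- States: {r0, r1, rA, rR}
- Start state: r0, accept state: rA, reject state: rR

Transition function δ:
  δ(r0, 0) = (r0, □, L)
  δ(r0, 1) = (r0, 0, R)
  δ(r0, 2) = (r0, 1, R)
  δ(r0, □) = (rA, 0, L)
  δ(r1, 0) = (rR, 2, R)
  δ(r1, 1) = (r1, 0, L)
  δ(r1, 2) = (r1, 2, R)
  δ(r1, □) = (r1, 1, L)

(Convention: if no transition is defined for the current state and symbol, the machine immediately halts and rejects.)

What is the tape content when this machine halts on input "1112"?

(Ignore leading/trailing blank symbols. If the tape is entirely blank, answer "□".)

Execution trace:
Initial: [r0]1112
Step 1: δ(r0, 1) = (r0, 0, R) → 0[r0]112
Step 2: δ(r0, 1) = (r0, 0, R) → 00[r0]12
Step 3: δ(r0, 1) = (r0, 0, R) → 000[r0]2
Step 4: δ(r0, 2) = (r0, 1, R) → 0001[r0]□
Step 5: δ(r0, □) = (rA, 0, L) → 000[rA]10

The machine reaches the accept state rA and halts.

Final tape (ignoring leading/trailing blanks): 00010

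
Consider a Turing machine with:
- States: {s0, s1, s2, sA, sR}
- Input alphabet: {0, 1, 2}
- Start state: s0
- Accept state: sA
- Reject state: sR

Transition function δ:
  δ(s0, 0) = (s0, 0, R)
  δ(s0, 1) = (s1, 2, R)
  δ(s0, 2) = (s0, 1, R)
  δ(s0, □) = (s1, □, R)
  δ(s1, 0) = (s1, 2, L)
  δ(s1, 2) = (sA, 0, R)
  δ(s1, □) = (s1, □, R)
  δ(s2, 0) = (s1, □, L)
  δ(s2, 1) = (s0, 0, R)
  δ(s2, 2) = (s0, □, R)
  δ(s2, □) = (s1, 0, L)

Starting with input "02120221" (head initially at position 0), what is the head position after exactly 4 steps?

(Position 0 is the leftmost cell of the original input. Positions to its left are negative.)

Execution trace (head position shown):
Step 0: [s0]02120221  (head at position 0)
Step 1: move right → 0[s0]2120221  (head at position 1)
Step 2: move right → 01[s0]120221  (head at position 2)
Step 3: move right → 012[s1]20221  (head at position 3)
Step 4: move right → 0120[sA]0221  (head at position 4)

After 4 steps, the head is at position 4.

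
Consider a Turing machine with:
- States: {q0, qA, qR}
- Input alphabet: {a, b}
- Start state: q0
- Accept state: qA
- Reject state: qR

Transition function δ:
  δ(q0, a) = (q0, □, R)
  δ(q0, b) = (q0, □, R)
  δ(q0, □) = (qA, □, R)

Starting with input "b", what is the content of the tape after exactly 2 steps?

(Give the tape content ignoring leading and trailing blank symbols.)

Execution trace:
Initial: [q0]b
Step 1: δ(q0, b) = (q0, □, R) → □[q0]□
Step 2: δ(q0, □) = (qA, □, R) → □□[qA]□

The machine reaches the accept state qA and halts.

After 2 steps, the tape (ignoring leading/trailing blanks) is: □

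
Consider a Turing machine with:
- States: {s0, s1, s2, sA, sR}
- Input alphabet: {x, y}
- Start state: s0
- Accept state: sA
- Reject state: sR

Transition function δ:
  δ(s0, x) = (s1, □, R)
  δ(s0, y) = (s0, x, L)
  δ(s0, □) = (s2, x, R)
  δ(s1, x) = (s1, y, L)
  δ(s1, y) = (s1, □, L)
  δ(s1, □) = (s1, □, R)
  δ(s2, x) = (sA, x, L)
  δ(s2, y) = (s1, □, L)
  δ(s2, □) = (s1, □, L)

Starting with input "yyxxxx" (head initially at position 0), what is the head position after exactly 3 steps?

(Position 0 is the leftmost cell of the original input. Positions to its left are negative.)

Execution trace (head position shown):
Step 0: [s0]yyxxxx  (head at position 0)
Step 1: move left → [s0]□xyxxxx  (head at position -1)
Step 2: move right → x[s2]xyxxxx  (head at position 0)
Step 3: move left → [sA]xxyxxxx  (head at position -1)

After 3 steps, the head is at position -1.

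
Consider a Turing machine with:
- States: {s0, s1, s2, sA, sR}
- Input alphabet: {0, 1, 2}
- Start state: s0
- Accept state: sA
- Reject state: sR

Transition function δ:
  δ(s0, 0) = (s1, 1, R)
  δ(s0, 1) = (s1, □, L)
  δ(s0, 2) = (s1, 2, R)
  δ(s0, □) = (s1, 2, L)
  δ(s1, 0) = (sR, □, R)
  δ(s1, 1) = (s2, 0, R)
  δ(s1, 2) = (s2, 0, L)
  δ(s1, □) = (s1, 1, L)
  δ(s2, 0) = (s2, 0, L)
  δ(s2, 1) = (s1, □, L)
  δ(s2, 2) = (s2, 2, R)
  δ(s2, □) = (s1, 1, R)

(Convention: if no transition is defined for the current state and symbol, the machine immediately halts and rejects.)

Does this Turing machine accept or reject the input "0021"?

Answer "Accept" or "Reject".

Execution trace:
Initial: [s0]0021
Step 1: δ(s0, 0) = (s1, 1, R) → 1[s1]021
Step 2: δ(s1, 0) = (sR, □, R) → 1□[sR]21

The machine reaches the reject state sR and halts.

Answer: Reject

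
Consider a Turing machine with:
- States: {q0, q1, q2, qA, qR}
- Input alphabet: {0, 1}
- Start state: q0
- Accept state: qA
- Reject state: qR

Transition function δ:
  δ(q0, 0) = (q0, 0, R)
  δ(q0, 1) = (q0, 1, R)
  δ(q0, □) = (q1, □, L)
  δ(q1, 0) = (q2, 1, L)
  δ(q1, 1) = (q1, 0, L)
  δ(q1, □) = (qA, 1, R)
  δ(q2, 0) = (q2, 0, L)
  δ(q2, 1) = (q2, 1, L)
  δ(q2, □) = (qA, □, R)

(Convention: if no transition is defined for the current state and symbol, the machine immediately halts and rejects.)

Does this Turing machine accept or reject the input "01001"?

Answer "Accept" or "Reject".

Execution trace:
Initial: [q0]01001
Step 1: δ(q0, 0) = (q0, 0, R) → 0[q0]1001
Step 2: δ(q0, 1) = (q0, 1, R) → 01[q0]001
Step 3: δ(q0, 0) = (q0, 0, R) → 010[q0]01
Step 4: δ(q0, 0) = (q0, 0, R) → 0100[q0]1
Step 5: δ(q0, 1) = (q0, 1, R) → 01001[q0]□
Step 6: δ(q0, □) = (q1, □, L) → 0100[q1]1□
Step 7: δ(q1, 1) = (q1, 0, L) → 010[q1]00□
Step 8: δ(q1, 0) = (q2, 1, L) → 01[q2]010□
Step 9: δ(q2, 0) = (q2, 0, L) → 0[q2]1010□
Step 10: δ(q2, 1) = (q2, 1, L) → [q2]01010□
Step 11: δ(q2, 0) = (q2, 0, L) → [q2]□01010□
Step 12: δ(q2, □) = (qA, □, R) → □[qA]01010□

The machine reaches the accept state qA and halts.

Answer: Accept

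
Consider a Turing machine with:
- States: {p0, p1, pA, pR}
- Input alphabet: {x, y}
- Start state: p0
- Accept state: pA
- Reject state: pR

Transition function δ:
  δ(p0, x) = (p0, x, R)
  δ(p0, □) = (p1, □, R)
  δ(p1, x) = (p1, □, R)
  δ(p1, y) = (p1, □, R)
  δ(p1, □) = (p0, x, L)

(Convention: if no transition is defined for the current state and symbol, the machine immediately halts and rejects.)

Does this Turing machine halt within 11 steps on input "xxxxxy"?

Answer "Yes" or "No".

Execution trace:
Initial: [p0]xxxxxy
Step 1: δ(p0, x) = (p0, x, R) → x[p0]xxxxy
Step 2: δ(p0, x) = (p0, x, R) → xx[p0]xxxy
Step 3: δ(p0, x) = (p0, x, R) → xxx[p0]xxy
Step 4: δ(p0, x) = (p0, x, R) → xxxx[p0]xy
Step 5: δ(p0, x) = (p0, x, R) → xxxxx[p0]y

No transition is defined for δ(p0, y). By convention the machine halts and rejects.
The machine halted after 5 steps (within the 11-step bound).

Answer: Yes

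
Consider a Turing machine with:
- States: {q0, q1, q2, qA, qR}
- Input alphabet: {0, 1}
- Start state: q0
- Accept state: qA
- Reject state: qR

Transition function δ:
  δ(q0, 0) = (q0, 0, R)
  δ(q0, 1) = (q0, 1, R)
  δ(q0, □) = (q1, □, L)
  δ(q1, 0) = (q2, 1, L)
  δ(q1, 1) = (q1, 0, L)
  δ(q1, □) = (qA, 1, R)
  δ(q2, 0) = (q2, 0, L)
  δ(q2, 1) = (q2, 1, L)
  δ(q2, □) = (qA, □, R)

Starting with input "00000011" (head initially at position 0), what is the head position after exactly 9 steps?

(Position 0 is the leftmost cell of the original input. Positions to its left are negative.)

Execution trace (head position shown):
Step 0: [q0]00000011  (head at position 0)
Step 1: move right → 0[q0]0000011  (head at position 1)
Step 2: move right → 00[q0]000011  (head at position 2)
Step 3: move right → 000[q0]00011  (head at position 3)
Step 4: move right → 0000[q0]0011  (head at position 4)
Step 5: move right → 00000[q0]011  (head at position 5)
Step 6: move right → 000000[q0]11  (head at position 6)
Step 7: move right → 0000001[q0]1  (head at position 7)
Step 8: move right → 00000011[q0]□  (head at position 8)
Step 9: move left → 0000001[q1]1□  (head at position 7)

After 9 steps, the head is at position 7.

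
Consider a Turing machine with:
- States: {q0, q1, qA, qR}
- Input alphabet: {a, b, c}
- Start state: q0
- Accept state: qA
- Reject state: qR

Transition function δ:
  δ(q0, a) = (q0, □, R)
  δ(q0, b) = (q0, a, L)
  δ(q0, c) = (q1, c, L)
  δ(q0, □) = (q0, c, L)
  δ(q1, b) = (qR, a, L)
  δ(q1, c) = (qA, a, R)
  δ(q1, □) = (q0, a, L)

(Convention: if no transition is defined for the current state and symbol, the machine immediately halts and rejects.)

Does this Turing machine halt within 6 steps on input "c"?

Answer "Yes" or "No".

Execution trace:
Initial: [q0]c
Step 1: δ(q0, c) = (q1, c, L) → [q1]□c
Step 2: δ(q1, □) = (q0, a, L) → [q0]□ac
Step 3: δ(q0, □) = (q0, c, L) → [q0]□cac
Step 4: δ(q0, □) = (q0, c, L) → [q0]□ccac
Step 5: δ(q0, □) = (q0, c, L) → [q0]□cccac
Step 6: δ(q0, □) = (q0, c, L) → [q0]□ccccac

The machine has not reached a halting state after 6 steps.
The machine did not halt within the 6-step bound.

Answer: No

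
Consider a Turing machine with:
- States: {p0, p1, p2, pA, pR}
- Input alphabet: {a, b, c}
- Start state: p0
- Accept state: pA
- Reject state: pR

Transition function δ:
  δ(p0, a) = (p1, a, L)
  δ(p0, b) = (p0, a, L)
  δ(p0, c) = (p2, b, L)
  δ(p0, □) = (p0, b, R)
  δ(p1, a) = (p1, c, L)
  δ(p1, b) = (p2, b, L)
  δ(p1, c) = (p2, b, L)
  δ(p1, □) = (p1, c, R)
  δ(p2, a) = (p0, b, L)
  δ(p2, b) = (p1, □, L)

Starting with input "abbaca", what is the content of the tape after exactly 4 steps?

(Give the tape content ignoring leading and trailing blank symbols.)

Execution trace:
Initial: [p0]abbaca
Step 1: δ(p0, a) = (p1, a, L) → [p1]□abbaca
Step 2: δ(p1, □) = (p1, c, R) → c[p1]abbaca
Step 3: δ(p1, a) = (p1, c, L) → [p1]ccbbaca
Step 4: δ(p1, c) = (p2, b, L) → [p2]□bcbbaca

No transition is defined for δ(p2, □). By convention the machine halts and rejects.

After 4 steps, the tape (ignoring leading/trailing blanks) is: bcbbaca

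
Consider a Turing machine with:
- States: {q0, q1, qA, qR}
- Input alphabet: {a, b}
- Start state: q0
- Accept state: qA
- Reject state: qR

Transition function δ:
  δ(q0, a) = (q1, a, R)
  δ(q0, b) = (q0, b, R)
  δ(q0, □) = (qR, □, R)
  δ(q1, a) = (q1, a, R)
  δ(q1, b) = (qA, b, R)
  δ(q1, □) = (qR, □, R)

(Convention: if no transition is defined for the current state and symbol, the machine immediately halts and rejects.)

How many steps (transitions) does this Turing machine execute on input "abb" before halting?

Execution trace:
Initial: [q0]abb
Step 1: δ(q0, a) = (q1, a, R) → a[q1]bb
Step 2: δ(q1, b) = (qA, b, R) → ab[qA]b

The machine reaches the accept state qA and halts.

The machine executed 2 steps before halting.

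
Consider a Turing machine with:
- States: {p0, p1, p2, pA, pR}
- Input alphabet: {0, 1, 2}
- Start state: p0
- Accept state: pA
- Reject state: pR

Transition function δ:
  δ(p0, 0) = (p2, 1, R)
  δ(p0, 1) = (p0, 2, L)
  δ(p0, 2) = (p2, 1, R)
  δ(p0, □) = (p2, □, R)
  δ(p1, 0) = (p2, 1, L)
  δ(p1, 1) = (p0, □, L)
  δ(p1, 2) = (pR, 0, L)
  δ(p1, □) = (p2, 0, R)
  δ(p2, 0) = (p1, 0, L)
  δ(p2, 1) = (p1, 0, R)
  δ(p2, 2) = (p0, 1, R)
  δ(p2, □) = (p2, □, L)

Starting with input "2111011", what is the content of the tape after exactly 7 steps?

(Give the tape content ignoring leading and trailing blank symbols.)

Execution trace:
Initial: [p0]2111011
Step 1: δ(p0, 2) = (p2, 1, R) → 1[p2]111011
Step 2: δ(p2, 1) = (p1, 0, R) → 10[p1]11011
Step 3: δ(p1, 1) = (p0, □, L) → 1[p0]0□1011
Step 4: δ(p0, 0) = (p2, 1, R) → 11[p2]□1011
Step 5: δ(p2, □) = (p2, □, L) → 1[p2]1□1011
Step 6: δ(p2, 1) = (p1, 0, R) → 10[p1]□1011
Step 7: δ(p1, □) = (p2, 0, R) → 100[p2]1011

After 7 steps, the tape (ignoring leading/trailing blanks) is: 1001011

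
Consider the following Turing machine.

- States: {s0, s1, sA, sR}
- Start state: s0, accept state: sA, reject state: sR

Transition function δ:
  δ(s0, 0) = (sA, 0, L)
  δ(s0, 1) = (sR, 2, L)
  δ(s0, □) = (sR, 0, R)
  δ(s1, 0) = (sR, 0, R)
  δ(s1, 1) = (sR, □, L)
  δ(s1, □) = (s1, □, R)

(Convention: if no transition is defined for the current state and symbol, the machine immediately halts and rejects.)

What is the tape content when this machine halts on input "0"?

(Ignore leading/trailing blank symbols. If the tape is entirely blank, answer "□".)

Execution trace:
Initial: [s0]0
Step 1: δ(s0, 0) = (sA, 0, L) → [sA]□0

The machine reaches the accept state sA and halts.

Final tape (ignoring leading/trailing blanks): 0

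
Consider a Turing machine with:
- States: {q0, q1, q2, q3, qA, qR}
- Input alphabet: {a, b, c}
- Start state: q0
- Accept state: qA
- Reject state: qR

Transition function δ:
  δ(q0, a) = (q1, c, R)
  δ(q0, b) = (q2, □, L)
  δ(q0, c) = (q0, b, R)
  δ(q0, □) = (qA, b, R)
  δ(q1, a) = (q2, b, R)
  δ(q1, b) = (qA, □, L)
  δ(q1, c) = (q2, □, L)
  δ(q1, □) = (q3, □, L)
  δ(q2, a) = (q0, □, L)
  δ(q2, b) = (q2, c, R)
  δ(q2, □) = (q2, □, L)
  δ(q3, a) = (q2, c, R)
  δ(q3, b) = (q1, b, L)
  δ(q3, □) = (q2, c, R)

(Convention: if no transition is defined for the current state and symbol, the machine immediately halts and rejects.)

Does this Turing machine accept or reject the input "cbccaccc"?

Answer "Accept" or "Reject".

Execution trace:
Initial: [q0]cbccaccc
Step 1: δ(q0, c) = (q0, b, R) → b[q0]bccaccc
Step 2: δ(q0, b) = (q2, □, L) → [q2]b□ccaccc
Step 3: δ(q2, b) = (q2, c, R) → c[q2]□ccaccc
Step 4: δ(q2, □) = (q2, □, L) → [q2]c□ccaccc

No transition is defined for δ(q2, c). By convention the machine halts and rejects.

Answer: Reject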